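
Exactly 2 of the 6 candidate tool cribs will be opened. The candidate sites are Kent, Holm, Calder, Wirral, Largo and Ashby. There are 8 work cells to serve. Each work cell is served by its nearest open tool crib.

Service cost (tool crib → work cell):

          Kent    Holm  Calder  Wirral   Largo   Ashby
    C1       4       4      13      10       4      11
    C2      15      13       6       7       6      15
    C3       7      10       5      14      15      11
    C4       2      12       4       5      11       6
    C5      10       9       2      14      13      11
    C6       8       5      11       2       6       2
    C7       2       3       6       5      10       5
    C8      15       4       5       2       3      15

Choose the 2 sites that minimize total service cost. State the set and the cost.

Choose Holm and Calder; total service cost 33.

With exactly 2 open, each work cell uses its cheapest among the chosen.
{Holm, Calder}: C1→Holm 4, C2→Calder 6, C3→Calder 5, C4→Calder 4, C5→Calder 2, C6→Holm 5, C7→Holm 3, C8→Holm 4. Service cost 33.
{Kent, Calder}: service cost 34
{Kent, Wirral}: service cost 36
Among all 15 size-2 choices, {Holm, Calder} is lowest.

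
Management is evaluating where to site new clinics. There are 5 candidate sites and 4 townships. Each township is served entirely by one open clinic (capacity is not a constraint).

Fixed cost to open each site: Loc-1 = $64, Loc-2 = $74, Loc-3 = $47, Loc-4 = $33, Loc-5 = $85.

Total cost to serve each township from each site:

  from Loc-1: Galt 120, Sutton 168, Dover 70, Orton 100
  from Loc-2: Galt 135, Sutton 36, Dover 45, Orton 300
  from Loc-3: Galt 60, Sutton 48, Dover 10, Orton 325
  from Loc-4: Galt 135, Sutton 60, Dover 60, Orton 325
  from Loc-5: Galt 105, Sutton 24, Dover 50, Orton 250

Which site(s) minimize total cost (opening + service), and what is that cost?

For any fixed open set, each township goes to its cheapest open site; total = fixed + service.
{Loc-1, Loc-3}: Galt→Loc-3 60, Sutton→Loc-3 48, Dover→Loc-3 10, Orton→Loc-1 100. Service 218; fixed 111; total 329.
{Loc-1, Loc-3, Loc-4}: service 218 + fixed 144 = 362
{Loc-1, Loc-3, Loc-5}: service 194 + fixed 196 = 390
{Loc-1, Loc-2, Loc-3, Loc-4, Loc-5}: service 194 + fixed 303 = 497
No other subset beats 329.

Open Loc-1 and Loc-3; minimum total cost 329.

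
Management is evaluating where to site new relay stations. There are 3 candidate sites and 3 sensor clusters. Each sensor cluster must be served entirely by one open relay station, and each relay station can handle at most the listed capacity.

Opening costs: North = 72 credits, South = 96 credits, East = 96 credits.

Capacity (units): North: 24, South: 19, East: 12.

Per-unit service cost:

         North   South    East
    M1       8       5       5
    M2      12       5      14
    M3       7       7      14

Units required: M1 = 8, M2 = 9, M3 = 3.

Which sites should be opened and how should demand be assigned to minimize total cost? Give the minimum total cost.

Open {North}: M1→North 8·8=64, M2→North 12·9=108, M3→North 7·3=21.
Loads: North carries 20/24. Service 193; fixed 72; total 265.
Next best feasible plan costs 274.

Minimum total cost: 265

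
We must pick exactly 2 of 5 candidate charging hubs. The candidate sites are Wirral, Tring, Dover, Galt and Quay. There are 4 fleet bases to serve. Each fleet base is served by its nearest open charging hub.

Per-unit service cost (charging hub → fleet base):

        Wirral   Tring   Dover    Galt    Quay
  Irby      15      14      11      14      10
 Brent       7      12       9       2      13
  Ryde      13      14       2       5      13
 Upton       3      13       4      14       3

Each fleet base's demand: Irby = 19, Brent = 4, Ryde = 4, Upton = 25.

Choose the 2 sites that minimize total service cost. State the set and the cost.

With exactly 2 open, each fleet base uses its cheapest among the chosen.
{Galt, Quay}: Irby→Quay 10·19=190, Brent→Galt 2·4=8, Ryde→Galt 5·4=20, Upton→Quay 3·25=75. Service cost 293.
{Dover, Quay}: service cost 309
{Wirral, Dover}: service cost 320
Among all 10 size-2 choices, {Galt, Quay} is lowest.

Choose Galt and Quay; total service cost 293.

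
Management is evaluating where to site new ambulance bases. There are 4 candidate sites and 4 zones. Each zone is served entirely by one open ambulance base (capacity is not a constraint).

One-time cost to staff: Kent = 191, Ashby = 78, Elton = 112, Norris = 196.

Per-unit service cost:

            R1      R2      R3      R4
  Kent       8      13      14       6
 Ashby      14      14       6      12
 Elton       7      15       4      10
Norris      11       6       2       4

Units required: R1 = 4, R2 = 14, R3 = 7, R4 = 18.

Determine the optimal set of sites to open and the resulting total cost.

For any fixed open set, each zone goes to its cheapest open site; total = fixed + service.
{Norris}: R1→Norris 11·4=44, R2→Norris 6·14=84, R3→Norris 2·7=14, R4→Norris 4·18=72. Service 214; fixed 196; total 410.
{Ashby, Norris}: service 214 + fixed 274 = 488
{Elton, Norris}: service 198 + fixed 308 = 506
{Kent, Ashby, Elton, Norris}: R1→Elton 7·4=28, R2→Norris 6·14=84, R3→Norris 2·7=14, R4→Norris 4·18=72. Service 198; fixed 577; total 775.
No other subset beats 410.

Open Norris only; minimum total cost 410.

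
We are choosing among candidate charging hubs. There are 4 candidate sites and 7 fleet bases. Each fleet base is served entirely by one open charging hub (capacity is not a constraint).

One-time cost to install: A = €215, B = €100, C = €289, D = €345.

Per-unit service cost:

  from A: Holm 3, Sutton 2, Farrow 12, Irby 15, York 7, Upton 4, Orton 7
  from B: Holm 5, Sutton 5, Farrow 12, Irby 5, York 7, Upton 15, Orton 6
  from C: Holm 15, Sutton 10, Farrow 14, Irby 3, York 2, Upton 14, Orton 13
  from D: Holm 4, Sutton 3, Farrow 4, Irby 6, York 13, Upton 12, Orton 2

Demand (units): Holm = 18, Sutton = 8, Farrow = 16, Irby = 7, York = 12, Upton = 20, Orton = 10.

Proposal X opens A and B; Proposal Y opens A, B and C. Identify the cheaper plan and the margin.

Proposal X is cheaper by 215.

Proposal X: {A, B}: Holm→A 3·18=54, Sutton→A 2·8=16, Farrow→A 12·16=192, Irby→B 5·7=35, York→A 7·12=84, Upton→A 4·20=80, Orton→B 6·10=60. Service 521; fixed 315; total 836.
Proposal Y: {A, B, C}: Holm→A 3·18=54, Sutton→A 2·8=16, Farrow→A 12·16=192, Irby→C 3·7=21, York→C 2·12=24, Upton→A 4·20=80, Orton→B 6·10=60. Service 447; fixed 604; total 1051.
Difference: |836 − 1051| = 215.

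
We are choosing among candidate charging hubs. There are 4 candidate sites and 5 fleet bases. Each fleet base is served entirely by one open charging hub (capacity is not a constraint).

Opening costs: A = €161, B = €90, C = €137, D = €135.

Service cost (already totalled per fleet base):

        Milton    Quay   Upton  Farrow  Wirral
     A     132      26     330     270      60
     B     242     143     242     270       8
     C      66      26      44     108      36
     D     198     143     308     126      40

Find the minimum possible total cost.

For any fixed open set, each fleet base goes to its cheapest open site; total = fixed + service.
{C}: Milton→C 66, Quay→C 26, Upton→C 44, Farrow→C 108, Wirral→C 36. Service 280; fixed 137; total 417.
{B, C}: service 252 + fixed 227 = 479
{C, D}: service 280 + fixed 272 = 552
{A, B, C, D}: service 252 + fixed 523 = 775
(All 15 nonempty subsets were checked; C only is lowest.)

Minimum total cost: 417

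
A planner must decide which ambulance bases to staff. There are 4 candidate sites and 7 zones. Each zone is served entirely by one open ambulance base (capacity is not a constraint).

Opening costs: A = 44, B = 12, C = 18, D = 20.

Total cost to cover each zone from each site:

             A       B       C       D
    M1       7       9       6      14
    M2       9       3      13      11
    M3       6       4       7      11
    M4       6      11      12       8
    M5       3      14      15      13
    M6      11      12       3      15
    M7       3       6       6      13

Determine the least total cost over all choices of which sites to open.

Minimum total cost: 71

For any fixed open set, each zone goes to its cheapest open site; total = fixed + service.
{B}: M1→B 9, M2→B 3, M3→B 4, M4→B 11, M5→B 14, M6→B 12, M7→B 6. Service 59; fixed 12; total 71.
{B, C}: M1→C 6, M2→B 3, M3→B 4, M4→B 11, M5→B 14, M6→C 3, M7→B 6. Service 47; fixed 30; total 77.
{C}: service 62 + fixed 18 = 80
{A, B, C, D}: service 28 + fixed 94 = 122
No other subset beats 71.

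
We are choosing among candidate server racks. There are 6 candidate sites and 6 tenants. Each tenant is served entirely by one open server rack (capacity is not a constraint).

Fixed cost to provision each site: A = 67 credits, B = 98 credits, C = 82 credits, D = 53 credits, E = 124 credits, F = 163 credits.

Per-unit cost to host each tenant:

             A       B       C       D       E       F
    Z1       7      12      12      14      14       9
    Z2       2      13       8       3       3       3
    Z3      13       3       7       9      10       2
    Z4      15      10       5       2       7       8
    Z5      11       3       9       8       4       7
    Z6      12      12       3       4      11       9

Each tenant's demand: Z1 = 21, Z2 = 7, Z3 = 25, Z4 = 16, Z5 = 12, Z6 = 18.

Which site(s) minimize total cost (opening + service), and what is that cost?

Open A, B and D; minimum total cost 594.

For any fixed open set, each tenant goes to its cheapest open site; total = fixed + service.
{A, B, D}: Z1→A 7·21=147, Z2→A 2·7=14, Z3→B 3·25=75, Z4→D 2·16=32, Z5→B 3·12=36, Z6→D 4·18=72. Service 376; fixed 218; total 594.
{B, D}: service 488 + fixed 151 = 639
{A, B, C}: service 406 + fixed 247 = 653
{A, B, C, D, E, F}: Z1→A 7·21=147, Z2→A 2·7=14, Z3→F 2·25=50, Z4→D 2·16=32, Z5→B 3·12=36, Z6→C 3·18=54. Service 333; fixed 587; total 920.
No other subset beats 594.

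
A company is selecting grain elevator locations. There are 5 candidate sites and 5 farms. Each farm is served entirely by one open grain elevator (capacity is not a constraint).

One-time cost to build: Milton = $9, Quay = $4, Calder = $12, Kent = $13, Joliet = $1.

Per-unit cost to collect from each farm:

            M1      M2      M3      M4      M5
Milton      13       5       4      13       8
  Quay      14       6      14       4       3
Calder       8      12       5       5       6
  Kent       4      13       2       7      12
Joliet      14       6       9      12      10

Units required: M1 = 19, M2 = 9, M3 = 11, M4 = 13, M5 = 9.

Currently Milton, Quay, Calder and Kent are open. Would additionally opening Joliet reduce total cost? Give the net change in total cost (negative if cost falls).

No — net change +1 (cost rises by 1).

Current service cost with {Milton, Quay, Calder, Kent}: 222.
Adding Joliet: each farm re-picks its cheapest; new service cost 222, saving 0.
Extra fixed cost: 1. Net change = 1 − 0 = 1.
(Totals: 260 → 261.)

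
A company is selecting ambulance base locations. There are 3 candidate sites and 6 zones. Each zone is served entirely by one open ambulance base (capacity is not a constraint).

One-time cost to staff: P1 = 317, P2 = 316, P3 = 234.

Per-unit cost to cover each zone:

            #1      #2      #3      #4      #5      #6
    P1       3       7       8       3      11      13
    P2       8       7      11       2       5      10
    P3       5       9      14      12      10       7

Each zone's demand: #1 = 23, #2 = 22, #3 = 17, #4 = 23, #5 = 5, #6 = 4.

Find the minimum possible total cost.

For any fixed open set, each zone goes to its cheapest open site; total = fixed + service.
{P1}: #1→P1 3·23=69, #2→P1 7·22=154, #3→P1 8·17=136, #4→P1 3·23=69, #5→P1 11·5=55, #6→P1 13·4=52. Service 535; fixed 317; total 852.
{P2}: service 636 + fixed 316 = 952
{P1, P3}: service 506 + fixed 551 = 1057
{P1, P2, P3}: service 458 + fixed 867 = 1325
(All 7 nonempty subsets were checked; P1 only is lowest.)

Minimum total cost: 852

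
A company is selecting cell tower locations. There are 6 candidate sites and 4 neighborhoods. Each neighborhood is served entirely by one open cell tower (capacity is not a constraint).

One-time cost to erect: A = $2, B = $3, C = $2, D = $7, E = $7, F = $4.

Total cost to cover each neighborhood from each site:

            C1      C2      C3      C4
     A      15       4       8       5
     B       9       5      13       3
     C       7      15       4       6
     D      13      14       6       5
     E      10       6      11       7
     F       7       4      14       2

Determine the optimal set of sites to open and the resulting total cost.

Open C and F; minimum total cost 23.

For any fixed open set, each neighborhood goes to its cheapest open site; total = fixed + service.
{C, F}: C1→C 7, C2→F 4, C3→C 4, C4→F 2. Service 17; fixed 6; total 23.
{A, C}: service 20 + fixed 4 = 24
{B, C}: C1→C 7, C2→B 5, C3→C 4, C4→B 3. Service 19; fixed 5; total 24.
{A, B, C, D, E, F}: service 17 + fixed 25 = 42
No other subset beats 23.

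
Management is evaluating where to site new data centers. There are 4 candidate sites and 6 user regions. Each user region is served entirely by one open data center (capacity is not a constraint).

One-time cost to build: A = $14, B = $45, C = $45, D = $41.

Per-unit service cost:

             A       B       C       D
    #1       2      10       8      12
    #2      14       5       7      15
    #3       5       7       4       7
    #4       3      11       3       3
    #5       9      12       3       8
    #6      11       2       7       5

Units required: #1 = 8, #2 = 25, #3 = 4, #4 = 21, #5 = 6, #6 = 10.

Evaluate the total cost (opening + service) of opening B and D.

Total cost: 450

Each user region is assigned to its cheapest site among the open ones.
{B, D}: #1→B 10·8=80, #2→B 5·25=125, #3→B 7·4=28, #4→D 3·21=63, #5→D 8·6=48, #6→B 2·10=20. Service 364; fixed 86; total 450.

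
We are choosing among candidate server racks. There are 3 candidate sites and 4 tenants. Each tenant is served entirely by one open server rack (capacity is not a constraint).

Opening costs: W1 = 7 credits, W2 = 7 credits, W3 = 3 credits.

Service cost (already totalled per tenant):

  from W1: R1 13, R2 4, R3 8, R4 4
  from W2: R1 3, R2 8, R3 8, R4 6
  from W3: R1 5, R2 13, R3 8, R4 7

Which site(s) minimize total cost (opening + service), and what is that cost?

For any fixed open set, each tenant goes to its cheapest open site; total = fixed + service.
{W1, W3}: R1→W3 5, R2→W1 4, R3→W1 8, R4→W1 4. Service 21; fixed 10; total 31.
{W2}: service 25 + fixed 7 = 32
{W1, W2}: R1→W2 3, R2→W1 4, R3→W1 8, R4→W1 4. Service 19; fixed 14; total 33.
{W1, W2, W3}: service 19 + fixed 17 = 36
No other subset beats 31.

Open W1 and W3; minimum total cost 31.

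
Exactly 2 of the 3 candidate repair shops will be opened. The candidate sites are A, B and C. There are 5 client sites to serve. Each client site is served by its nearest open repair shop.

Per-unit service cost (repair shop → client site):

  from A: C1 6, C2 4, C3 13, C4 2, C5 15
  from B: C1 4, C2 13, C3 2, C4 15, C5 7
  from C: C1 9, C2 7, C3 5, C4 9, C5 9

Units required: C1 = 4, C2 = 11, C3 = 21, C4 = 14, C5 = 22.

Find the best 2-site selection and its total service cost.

Choose A and B; total service cost 284.

With exactly 2 open, each client site uses its cheapest among the chosen.
{A, B}: C1→B 4·4=16, C2→A 4·11=44, C3→B 2·21=42, C4→A 2·14=28, C5→B 7·22=154. Service cost 284.
{A, C}: service cost 399
{B, C}: service cost 415
Among all 3 size-2 choices, {A, B} is lowest.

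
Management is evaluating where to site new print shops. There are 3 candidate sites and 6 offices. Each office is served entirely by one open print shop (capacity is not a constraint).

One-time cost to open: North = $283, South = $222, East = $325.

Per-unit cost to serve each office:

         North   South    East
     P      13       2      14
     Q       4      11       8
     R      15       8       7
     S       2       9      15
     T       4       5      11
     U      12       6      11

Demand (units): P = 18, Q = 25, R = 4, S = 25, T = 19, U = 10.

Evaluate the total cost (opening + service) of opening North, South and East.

Each office is assigned to its cheapest site among the open ones.
{North, South, East}: P→South 2·18=36, Q→North 4·25=100, R→East 7·4=28, S→North 2·25=50, T→North 4·19=76, U→South 6·10=60. Service 350; fixed 830; total 1180.

Total cost: 1180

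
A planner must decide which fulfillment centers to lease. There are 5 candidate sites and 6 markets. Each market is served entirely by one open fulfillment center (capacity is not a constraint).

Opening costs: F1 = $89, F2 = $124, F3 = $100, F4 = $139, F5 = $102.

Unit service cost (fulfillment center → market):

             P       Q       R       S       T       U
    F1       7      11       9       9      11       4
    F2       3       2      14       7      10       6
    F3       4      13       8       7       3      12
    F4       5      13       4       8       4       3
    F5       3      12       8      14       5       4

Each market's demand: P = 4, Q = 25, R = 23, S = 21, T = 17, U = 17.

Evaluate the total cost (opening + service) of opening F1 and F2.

Total cost: 867

Each market is assigned to its cheapest site among the open ones.
{F1, F2}: P→F2 3·4=12, Q→F2 2·25=50, R→F1 9·23=207, S→F2 7·21=147, T→F2 10·17=170, U→F1 4·17=68. Service 654; fixed 213; total 867.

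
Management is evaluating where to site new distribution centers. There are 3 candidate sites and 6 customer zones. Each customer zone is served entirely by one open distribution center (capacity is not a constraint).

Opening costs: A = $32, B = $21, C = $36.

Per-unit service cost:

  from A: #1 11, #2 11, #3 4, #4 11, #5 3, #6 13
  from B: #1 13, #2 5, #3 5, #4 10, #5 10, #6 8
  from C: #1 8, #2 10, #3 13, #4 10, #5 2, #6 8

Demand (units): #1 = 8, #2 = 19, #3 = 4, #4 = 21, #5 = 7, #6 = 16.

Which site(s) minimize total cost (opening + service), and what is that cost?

For any fixed open set, each customer zone goes to its cheapest open site; total = fixed + service.
{B, C}: #1→C 8·8=64, #2→B 5·19=95, #3→B 5·4=20, #4→B 10·21=210, #5→C 2·7=14, #6→B 8·16=128. Service 531; fixed 57; total 588.
{A, B}: service 558 + fixed 53 = 611
{A, B, C}: #1→C 8·8=64, #2→B 5·19=95, #3→A 4·4=16, #4→B 10·21=210, #5→C 2·7=14, #6→B 8·16=128. Service 527; fixed 89; total 616.
{B}: service 627 + fixed 21 = 648
No other subset beats 588.

Open B and C; minimum total cost 588.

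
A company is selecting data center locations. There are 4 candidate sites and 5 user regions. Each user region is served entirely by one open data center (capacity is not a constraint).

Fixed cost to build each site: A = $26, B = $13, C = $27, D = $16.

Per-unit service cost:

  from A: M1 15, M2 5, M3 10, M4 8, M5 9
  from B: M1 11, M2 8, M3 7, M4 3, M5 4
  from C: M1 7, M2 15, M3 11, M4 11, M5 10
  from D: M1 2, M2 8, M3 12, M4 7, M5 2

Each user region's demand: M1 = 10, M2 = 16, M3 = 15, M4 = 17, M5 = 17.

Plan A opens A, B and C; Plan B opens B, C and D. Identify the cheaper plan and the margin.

Plan A: {A, B, C}: M1→C 7·10=70, M2→A 5·16=80, M3→B 7·15=105, M4→B 3·17=51, M5→B 4·17=68. Service 374; fixed 66; total 440.
Plan B: {B, C, D}: M1→D 2·10=20, M2→B 8·16=128, M3→B 7·15=105, M4→B 3·17=51, M5→D 2·17=34. Service 338; fixed 56; total 394.
Difference: |440 − 394| = 46.

Plan B is cheaper by 46.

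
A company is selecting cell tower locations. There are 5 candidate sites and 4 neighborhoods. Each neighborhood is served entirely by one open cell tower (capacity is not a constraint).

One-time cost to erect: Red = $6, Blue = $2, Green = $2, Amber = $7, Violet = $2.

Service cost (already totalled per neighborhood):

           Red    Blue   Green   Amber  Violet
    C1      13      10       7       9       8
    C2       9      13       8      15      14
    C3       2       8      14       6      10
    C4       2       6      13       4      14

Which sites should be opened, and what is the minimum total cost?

For any fixed open set, each neighborhood goes to its cheapest open site; total = fixed + service.
{Red, Green}: C1→Green 7, C2→Green 8, C3→Red 2, C4→Red 2. Service 19; fixed 8; total 27.
{Red, Blue, Green}: service 19 + fixed 10 = 29
{Red, Green, Violet}: service 19 + fixed 10 = 29
{Red, Blue, Green, Amber, Violet}: C1→Green 7, C2→Green 8, C3→Red 2, C4→Red 2. Service 19; fixed 19; total 38.
No other subset beats 27.

Open Red and Green; minimum total cost 27.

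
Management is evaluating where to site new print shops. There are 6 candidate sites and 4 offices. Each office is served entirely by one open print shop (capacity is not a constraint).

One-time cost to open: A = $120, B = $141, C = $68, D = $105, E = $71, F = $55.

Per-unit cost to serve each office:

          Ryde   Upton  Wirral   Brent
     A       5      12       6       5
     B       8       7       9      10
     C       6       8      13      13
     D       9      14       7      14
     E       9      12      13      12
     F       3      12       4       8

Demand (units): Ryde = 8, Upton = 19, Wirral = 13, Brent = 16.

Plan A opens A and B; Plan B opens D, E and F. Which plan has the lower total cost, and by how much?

Plan A is cheaper by 71.

Plan A: {A, B}: Ryde→A 5·8=40, Upton→B 7·19=133, Wirral→A 6·13=78, Brent→A 5·16=80. Service 331; fixed 261; total 592.
Plan B: {D, E, F}: Ryde→F 3·8=24, Upton→E 12·19=228, Wirral→F 4·13=52, Brent→F 8·16=128. Service 432; fixed 231; total 663.
Difference: |592 − 663| = 71.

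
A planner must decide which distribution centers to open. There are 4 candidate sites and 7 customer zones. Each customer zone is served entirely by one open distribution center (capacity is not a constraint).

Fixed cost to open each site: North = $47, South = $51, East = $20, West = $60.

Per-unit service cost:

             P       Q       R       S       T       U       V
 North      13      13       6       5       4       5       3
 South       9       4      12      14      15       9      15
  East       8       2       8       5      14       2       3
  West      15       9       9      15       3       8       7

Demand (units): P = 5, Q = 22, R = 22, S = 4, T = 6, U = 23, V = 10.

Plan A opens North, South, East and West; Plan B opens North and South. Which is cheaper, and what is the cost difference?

Plan A: {North, South, East, West}: P→East 8·5=40, Q→East 2·22=44, R→North 6·22=132, S→North 5·4=20, T→West 3·6=18, U→East 2·23=46, V→North 3·10=30. Service 330; fixed 178; total 508.
Plan B: {North, South}: P→South 9·5=45, Q→South 4·22=88, R→North 6·22=132, S→North 5·4=20, T→North 4·6=24, U→North 5·23=115, V→North 3·10=30. Service 454; fixed 98; total 552.
Difference: |508 − 552| = 44.

Plan A is cheaper by 44.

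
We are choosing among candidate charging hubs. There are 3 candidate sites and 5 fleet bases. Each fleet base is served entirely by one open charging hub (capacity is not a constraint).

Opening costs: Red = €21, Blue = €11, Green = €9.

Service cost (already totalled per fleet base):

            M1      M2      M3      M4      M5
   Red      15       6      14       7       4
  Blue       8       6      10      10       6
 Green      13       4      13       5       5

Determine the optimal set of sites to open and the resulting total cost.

For any fixed open set, each fleet base goes to its cheapest open site; total = fixed + service.
{Green}: M1→Green 13, M2→Green 4, M3→Green 13, M4→Green 5, M5→Green 5. Service 40; fixed 9; total 49.
{Blue}: service 40 + fixed 11 = 51
{Blue, Green}: service 32 + fixed 20 = 52
{Red, Blue, Green}: service 31 + fixed 41 = 72
No other subset beats 49.

Open Green only; minimum total cost 49.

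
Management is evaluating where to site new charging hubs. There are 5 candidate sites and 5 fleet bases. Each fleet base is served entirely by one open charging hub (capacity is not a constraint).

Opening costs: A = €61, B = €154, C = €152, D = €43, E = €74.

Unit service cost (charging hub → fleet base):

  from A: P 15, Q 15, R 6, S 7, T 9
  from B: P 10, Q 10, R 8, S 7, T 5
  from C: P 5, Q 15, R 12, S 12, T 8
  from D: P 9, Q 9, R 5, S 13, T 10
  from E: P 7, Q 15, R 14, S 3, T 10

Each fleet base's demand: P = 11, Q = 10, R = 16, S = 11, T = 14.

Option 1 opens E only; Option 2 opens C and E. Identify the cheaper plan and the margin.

Option 1 is cheaper by 70.

Option 1: {E}: P→E 7·11=77, Q→E 15·10=150, R→E 14·16=224, S→E 3·11=33, T→E 10·14=140. Service 624; fixed 74; total 698.
Option 2: {C, E}: P→C 5·11=55, Q→C 15·10=150, R→C 12·16=192, S→E 3·11=33, T→C 8·14=112. Service 542; fixed 226; total 768.
Difference: |698 − 768| = 70.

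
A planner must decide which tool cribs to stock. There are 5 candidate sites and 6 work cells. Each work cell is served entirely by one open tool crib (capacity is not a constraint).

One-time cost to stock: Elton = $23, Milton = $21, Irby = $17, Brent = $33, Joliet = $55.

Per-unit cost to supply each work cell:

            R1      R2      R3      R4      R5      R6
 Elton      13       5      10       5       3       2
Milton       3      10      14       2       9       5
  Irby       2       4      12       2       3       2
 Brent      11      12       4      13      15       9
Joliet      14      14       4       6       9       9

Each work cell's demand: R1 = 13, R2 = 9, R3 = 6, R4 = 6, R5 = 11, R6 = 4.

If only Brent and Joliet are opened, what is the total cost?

Each work cell is assigned to its cheapest site among the open ones.
{Brent, Joliet}: R1→Brent 11·13=143, R2→Brent 12·9=108, R3→Brent 4·6=24, R4→Joliet 6·6=36, R5→Joliet 9·11=99, R6→Brent 9·4=36. Service 446; fixed 88; total 534.

Total cost: 534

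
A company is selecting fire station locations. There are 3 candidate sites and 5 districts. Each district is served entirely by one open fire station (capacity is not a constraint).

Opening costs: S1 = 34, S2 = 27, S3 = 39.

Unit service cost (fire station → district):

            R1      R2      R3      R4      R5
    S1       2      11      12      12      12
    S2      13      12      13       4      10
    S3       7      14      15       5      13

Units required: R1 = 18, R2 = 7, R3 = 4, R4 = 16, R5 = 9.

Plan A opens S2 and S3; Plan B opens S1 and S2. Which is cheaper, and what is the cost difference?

Plan B is cheaper by 106.

Plan A: {S2, S3}: R1→S3 7·18=126, R2→S2 12·7=84, R3→S2 13·4=52, R4→S2 4·16=64, R5→S2 10·9=90. Service 416; fixed 66; total 482.
Plan B: {S1, S2}: R1→S1 2·18=36, R2→S1 11·7=77, R3→S1 12·4=48, R4→S2 4·16=64, R5→S2 10·9=90. Service 315; fixed 61; total 376.
Difference: |482 − 376| = 106.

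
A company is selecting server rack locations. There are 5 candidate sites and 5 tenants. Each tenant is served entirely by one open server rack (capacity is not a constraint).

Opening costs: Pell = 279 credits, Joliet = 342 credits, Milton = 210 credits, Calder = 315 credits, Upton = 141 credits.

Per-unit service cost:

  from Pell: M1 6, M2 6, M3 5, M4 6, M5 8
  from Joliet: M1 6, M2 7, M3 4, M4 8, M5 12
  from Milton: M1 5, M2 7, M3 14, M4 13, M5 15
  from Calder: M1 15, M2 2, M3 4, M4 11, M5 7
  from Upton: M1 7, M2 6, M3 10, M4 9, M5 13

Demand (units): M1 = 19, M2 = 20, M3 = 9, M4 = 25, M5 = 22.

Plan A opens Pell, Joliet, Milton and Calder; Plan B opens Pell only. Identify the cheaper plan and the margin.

Plan B is cheaper by 737.

Plan A: {Pell, Joliet, Milton, Calder}: M1→Milton 5·19=95, M2→Calder 2·20=40, M3→Joliet 4·9=36, M4→Pell 6·25=150, M5→Calder 7·22=154. Service 475; fixed 1146; total 1621.
Plan B: {Pell}: M1→Pell 6·19=114, M2→Pell 6·20=120, M3→Pell 5·9=45, M4→Pell 6·25=150, M5→Pell 8·22=176. Service 605; fixed 279; total 884.
Difference: |1621 − 884| = 737.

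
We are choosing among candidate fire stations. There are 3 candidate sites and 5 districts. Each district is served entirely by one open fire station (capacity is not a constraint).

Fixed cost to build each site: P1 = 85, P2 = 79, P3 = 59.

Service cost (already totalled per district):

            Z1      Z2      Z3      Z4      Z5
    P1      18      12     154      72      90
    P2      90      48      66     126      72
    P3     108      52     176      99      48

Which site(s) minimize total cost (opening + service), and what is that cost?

Open P1 and P2; minimum total cost 404.

For any fixed open set, each district goes to its cheapest open site; total = fixed + service.
{P1, P2}: Z1→P1 18, Z2→P1 12, Z3→P2 66, Z4→P1 72, Z5→P2 72. Service 240; fixed 164; total 404.
{P1}: service 346 + fixed 85 = 431
{P1, P2, P3}: service 216 + fixed 223 = 439
{P3}: Z1→P3 108, Z2→P3 52, Z3→P3 176, Z4→P3 99, Z5→P3 48. Service 483; fixed 59; total 542.
No other subset beats 404.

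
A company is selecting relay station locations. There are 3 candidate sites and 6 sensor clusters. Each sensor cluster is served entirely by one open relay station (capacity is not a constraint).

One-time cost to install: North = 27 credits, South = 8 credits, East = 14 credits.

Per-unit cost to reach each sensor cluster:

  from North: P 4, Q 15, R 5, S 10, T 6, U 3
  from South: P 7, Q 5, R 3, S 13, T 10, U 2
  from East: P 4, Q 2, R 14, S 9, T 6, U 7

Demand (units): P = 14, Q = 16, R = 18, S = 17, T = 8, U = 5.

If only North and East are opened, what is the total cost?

Each sensor cluster is assigned to its cheapest site among the open ones.
{North, East}: P→North 4·14=56, Q→East 2·16=32, R→North 5·18=90, S→East 9·17=153, T→North 6·8=48, U→North 3·5=15. Service 394; fixed 41; total 435.

Total cost: 435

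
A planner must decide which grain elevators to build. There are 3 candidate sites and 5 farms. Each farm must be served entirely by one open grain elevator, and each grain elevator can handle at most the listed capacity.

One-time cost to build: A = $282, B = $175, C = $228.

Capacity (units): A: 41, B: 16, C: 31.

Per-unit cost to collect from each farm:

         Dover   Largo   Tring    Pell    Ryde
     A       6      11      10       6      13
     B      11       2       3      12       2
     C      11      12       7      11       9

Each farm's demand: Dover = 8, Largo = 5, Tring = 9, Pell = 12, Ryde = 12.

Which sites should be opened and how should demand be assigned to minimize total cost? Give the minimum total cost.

Minimum total cost: 746

Open {A, B}: Dover→A 6·8=48, Largo→A 11·5=55, Tring→A 10·9=90, Pell→A 6·12=72, Ryde→B 2·12=24.
Loads: A carries 34/41, B carries 12/16. Service 289; fixed 457; total 746.
Next best feasible plan costs 770.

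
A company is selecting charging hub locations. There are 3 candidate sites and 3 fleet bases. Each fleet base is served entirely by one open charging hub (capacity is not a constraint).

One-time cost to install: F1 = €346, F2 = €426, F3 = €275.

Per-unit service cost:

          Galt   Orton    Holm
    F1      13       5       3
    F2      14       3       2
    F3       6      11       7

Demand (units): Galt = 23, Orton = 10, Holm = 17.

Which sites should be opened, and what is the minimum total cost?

Open F3 only; minimum total cost 642.

For any fixed open set, each fleet base goes to its cheapest open site; total = fixed + service.
{F3}: Galt→F3 6·23=138, Orton→F3 11·10=110, Holm→F3 7·17=119. Service 367; fixed 275; total 642.
{F1}: Galt→F1 13·23=299, Orton→F1 5·10=50, Holm→F1 3·17=51. Service 400; fixed 346; total 746.
{F2}: Galt→F2 14·23=322, Orton→F2 3·10=30, Holm→F2 2·17=34. Service 386; fixed 426; total 812.
{F1, F2, F3}: service 202 + fixed 1047 = 1249
(All 7 nonempty subsets were checked; F3 only is lowest.)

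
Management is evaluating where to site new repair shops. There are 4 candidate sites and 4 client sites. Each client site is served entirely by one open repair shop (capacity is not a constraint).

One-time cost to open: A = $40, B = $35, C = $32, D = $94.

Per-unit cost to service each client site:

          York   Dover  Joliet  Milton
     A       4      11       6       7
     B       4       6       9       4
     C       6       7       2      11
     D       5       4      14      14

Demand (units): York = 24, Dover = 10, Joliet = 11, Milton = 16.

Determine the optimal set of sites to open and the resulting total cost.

For any fixed open set, each client site goes to its cheapest open site; total = fixed + service.
{B, C}: York→B 4·24=96, Dover→B 6·10=60, Joliet→C 2·11=22, Milton→B 4·16=64. Service 242; fixed 67; total 309.
{A, B, C}: York→A 4·24=96, Dover→B 6·10=60, Joliet→C 2·11=22, Milton→B 4·16=64. Service 242; fixed 107; total 349.
{B}: York→B 4·24=96, Dover→B 6·10=60, Joliet→B 9·11=99, Milton→B 4·16=64. Service 319; fixed 35; total 354.
{A, B, C, D}: service 222 + fixed 201 = 423
(All 15 nonempty subsets were checked; B and C is lowest.)

Open B and C; minimum total cost 309.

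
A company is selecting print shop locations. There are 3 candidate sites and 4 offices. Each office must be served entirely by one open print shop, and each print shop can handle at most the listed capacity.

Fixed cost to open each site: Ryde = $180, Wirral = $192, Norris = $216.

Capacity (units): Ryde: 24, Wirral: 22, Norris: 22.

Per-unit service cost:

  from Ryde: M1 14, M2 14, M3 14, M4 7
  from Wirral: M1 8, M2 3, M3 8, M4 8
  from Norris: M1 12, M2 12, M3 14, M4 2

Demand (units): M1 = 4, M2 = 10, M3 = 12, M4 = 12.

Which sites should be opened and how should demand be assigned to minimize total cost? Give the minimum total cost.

Minimum total cost: 606

Open {Wirral, Norris}: M1→Norris 12·4=48, M2→Wirral 3·10=30, M3→Wirral 8·12=96, M4→Norris 2·12=24.
Loads: Wirral carries 22/22, Norris carries 16/22. Service 198; fixed 408; total 606.
Next best feasible plan costs 638.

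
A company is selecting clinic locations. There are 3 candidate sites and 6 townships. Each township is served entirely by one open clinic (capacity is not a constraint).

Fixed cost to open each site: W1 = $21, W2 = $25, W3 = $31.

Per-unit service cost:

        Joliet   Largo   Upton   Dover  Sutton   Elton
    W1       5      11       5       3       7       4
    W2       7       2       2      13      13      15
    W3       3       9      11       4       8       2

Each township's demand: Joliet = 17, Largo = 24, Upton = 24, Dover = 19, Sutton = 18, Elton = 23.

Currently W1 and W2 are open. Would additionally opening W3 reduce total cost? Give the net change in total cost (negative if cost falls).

Yes — net change −49 (cost falls by 49).

Current service cost with {W1, W2}: 456.
Adding W3: each township re-picks its cheapest; new service cost 376, saving 80.
Extra fixed cost: 31. Net change = 31 − 80 = -49.
(Totals: 502 → 453.)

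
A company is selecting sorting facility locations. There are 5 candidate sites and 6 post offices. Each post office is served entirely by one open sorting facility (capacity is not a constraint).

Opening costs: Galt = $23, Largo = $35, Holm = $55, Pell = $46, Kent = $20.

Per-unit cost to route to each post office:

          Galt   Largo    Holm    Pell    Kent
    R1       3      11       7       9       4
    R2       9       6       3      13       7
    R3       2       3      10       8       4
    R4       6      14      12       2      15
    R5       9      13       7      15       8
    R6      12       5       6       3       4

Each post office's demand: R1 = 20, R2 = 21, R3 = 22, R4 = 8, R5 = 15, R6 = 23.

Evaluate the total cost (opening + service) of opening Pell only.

Total cost: 985

Each post office is assigned to its cheapest site among the open ones.
{Pell}: R1→Pell 9·20=180, R2→Pell 13·21=273, R3→Pell 8·22=176, R4→Pell 2·8=16, R5→Pell 15·15=225, R6→Pell 3·23=69. Service 939; fixed 46; total 985.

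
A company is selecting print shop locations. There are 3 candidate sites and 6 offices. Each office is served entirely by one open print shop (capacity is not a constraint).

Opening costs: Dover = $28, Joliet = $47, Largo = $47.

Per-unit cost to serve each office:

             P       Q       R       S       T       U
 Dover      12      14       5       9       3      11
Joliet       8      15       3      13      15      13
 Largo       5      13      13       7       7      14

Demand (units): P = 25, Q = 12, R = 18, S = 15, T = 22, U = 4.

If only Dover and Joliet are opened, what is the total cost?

Total cost: 742

Each office is assigned to its cheapest site among the open ones.
{Dover, Joliet}: P→Joliet 8·25=200, Q→Dover 14·12=168, R→Joliet 3·18=54, S→Dover 9·15=135, T→Dover 3·22=66, U→Dover 11·4=44. Service 667; fixed 75; total 742.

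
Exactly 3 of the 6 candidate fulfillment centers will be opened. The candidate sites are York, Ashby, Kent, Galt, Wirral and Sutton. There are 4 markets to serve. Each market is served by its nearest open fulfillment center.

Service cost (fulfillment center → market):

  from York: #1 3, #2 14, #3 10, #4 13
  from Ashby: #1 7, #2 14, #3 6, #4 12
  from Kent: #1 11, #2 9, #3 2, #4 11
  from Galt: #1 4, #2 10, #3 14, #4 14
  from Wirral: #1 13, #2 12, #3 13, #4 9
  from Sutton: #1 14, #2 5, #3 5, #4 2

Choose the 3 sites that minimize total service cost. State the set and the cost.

With exactly 3 open, each market uses its cheapest among the chosen.
{York, Kent, Sutton}: #1→York 3, #2→Sutton 5, #3→Kent 2, #4→Sutton 2. Service cost 12.
{Kent, Galt, Sutton}: service cost 13
{York, Ashby, Sutton}: service cost 15
Among all 20 size-3 choices, {York, Kent, Sutton} is lowest.

Choose York, Kent and Sutton; total service cost 12.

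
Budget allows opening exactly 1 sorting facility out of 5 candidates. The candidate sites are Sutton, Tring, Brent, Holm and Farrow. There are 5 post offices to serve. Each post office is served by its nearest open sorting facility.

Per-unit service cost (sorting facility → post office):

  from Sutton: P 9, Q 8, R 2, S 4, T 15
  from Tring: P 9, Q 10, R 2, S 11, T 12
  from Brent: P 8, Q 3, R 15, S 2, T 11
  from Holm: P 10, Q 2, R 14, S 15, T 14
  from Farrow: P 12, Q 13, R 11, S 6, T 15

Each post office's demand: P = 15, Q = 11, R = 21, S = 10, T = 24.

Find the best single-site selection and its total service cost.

Choose Sutton only; total service cost 665.

With exactly 1 open, each post office uses its cheapest among the chosen.
{Sutton}: P→Sutton 9·15=135, Q→Sutton 8·11=88, R→Sutton 2·21=42, S→Sutton 4·10=40, T→Sutton 15·24=360. Service cost 665.
{Tring}: service cost 685
{Brent}: service cost 752
Among all 5 size-1 choices, {Sutton} is lowest.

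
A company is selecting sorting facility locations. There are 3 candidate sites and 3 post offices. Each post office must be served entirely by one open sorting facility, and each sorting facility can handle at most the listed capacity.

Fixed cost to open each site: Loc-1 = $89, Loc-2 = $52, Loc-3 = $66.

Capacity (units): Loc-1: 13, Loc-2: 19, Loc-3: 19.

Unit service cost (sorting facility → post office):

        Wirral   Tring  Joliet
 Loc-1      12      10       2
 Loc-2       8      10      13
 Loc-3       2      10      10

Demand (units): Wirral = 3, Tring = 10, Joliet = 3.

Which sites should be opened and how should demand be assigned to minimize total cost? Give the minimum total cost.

Minimum total cost: 202

Open {Loc-3}: Wirral→Loc-3 2·3=6, Tring→Loc-3 10·10=100, Joliet→Loc-3 10·3=30.
Loads: Loc-3 carries 16/19. Service 136; fixed 66; total 202.
Next best feasible plan costs 215.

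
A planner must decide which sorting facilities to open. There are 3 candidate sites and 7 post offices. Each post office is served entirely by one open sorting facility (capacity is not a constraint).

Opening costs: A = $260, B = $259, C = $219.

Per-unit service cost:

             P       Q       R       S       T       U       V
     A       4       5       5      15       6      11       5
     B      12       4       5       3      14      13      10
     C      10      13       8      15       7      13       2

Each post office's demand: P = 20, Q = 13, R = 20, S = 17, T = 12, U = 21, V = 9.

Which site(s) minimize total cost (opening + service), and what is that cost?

Open A only; minimum total cost 1108.

For any fixed open set, each post office goes to its cheapest open site; total = fixed + service.
{A}: P→A 4·20=80, Q→A 5·13=65, R→A 5·20=100, S→A 15·17=255, T→A 6·12=72, U→A 11·21=231, V→A 5·9=45. Service 848; fixed 260; total 1108.
{A, B}: service 631 + fixed 519 = 1150
{B}: P→B 12·20=240, Q→B 4·13=52, R→B 5·20=100, S→B 3·17=51, T→B 14·12=168, U→B 13·21=273, V→B 10·9=90. Service 974; fixed 259; total 1233.
{A, B, C}: service 604 + fixed 738 = 1342
No other subset beats 1108.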